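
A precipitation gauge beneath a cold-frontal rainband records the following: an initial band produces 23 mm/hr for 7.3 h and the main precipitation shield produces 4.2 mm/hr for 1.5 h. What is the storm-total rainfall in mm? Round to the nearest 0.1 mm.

Total = Σ Rᵢ Δtᵢ = 23 × 7.3 + 4.2 × 1.5
      = 167.9 + 6.3 = 174.2 mm.

total ≈ 174.2 mm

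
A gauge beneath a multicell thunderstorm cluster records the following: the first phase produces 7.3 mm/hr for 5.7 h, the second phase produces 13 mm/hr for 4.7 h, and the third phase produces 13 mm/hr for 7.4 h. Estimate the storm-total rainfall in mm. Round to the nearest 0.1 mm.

Total = Σ Rᵢ Δtᵢ = 7.3 × 5.7 + 13 × 4.7 + 13 × 7.4
      = 41.61 + 61.1 + 96.2 = 198.9 mm.

total ≈ 198.9 mm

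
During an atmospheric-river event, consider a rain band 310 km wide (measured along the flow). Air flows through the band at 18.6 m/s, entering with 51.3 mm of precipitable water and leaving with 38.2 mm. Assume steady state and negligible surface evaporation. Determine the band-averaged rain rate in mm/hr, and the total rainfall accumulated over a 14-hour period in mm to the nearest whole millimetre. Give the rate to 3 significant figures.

Column moisture flux per unit crosswind length is F = V × PW.
Inflow: F_in = 18.6 × 51.3 = 954.18 mm·m/s
Outflow: F_out = 18.6 × 38.2 = 710.52 mm·m/s
Steady-state rate R = (F_in − F_out)/L = (954.18 − 710.52) / 310000 m = 7.860e-04 mm/s.
R = 7.860e-04 × 3600 = 2.83 mm/hr.
Over 14 h: total = 2.83 × 14 = 39.62 ≈ 40 mm.

R ≈ 2.83 mm/hr; total ≈ 40 mm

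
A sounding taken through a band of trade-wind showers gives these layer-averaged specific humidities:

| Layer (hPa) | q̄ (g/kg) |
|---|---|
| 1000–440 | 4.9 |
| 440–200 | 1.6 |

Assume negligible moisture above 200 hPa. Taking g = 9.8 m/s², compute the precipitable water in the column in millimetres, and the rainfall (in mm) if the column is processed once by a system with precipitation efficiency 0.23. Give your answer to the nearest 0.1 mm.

PW ≈ 31.9 mm; rainfall ≈ 7.3 mm

Precipitable water is the column-integrated vapour mass per unit area: PW = (1/g) Σ q̄ Δp, with q in kg/kg and Δp in Pa (1 kg/m² of water = 1 mm).
Layer 1000–440 hPa: Δp = 560 hPa = 56000 Pa, q̄ = 0.0049 kg/kg → 0.0049 × 56000 / 9.8 = 28.00 mm
Layer 440–200 hPa: Δp = 240 hPa = 24000 Pa, q̄ = 0.0016 kg/kg → 0.0016 × 24000 / 9.8 = 3.92 mm
PW = 28.00 + 3.92 = 31.92 ≈ 31.9 mm.
Rainfall = ε × PW = 0.23 × 31.9 = 7.3 mm.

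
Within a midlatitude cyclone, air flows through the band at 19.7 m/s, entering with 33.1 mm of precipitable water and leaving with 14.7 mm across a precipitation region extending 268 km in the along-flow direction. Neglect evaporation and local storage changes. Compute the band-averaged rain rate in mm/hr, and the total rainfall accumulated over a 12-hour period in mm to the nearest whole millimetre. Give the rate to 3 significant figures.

Column moisture flux per unit crosswind length is F = V × PW.
Inflow: F_in = 19.7 × 33.1 = 652.07 mm·m/s
Outflow: F_out = 19.7 × 14.7 = 289.59 mm·m/s
Steady-state rate R = (F_in − F_out)/L = (652.07 − 289.59) / 268000 m = 1.353e-03 mm/s.
R = 1.353e-03 × 3600 = 4.87 mm/hr.
Over 12 h: total = 4.87 × 12 = 58.44 ≈ 58 mm.

R ≈ 4.87 mm/hr; total ≈ 58 mm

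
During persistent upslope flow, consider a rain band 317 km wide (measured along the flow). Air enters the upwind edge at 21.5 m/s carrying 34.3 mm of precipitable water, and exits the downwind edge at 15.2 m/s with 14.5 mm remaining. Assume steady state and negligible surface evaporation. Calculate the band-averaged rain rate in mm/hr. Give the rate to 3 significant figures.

Column moisture flux per unit crosswind length is F = V × PW.
Inflow: F_in = 21.5 × 34.3 = 737.45 mm·m/s
Outflow: F_out = 15.2 × 14.5 = 220.4 mm·m/s
Steady-state rate R = (F_in − F_out)/L = (737.45 − 220.4) / 317000 m = 1.631e-03 mm/s.
R = 1.631e-03 × 3600 = 5.87 mm/hr.

R ≈ 5.87 mm/hr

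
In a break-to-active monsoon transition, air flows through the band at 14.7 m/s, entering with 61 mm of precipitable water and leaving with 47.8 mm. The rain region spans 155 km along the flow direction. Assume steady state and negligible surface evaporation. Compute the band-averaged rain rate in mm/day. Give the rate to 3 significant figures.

Column moisture flux per unit crosswind length is F = V × PW.
Inflow: F_in = 14.7 × 61 = 896.7 mm·m/s
Outflow: F_out = 14.7 × 47.8 = 702.66 mm·m/s
Steady-state rate R = (F_in − F_out)/L = (896.7 − 702.66) / 155000 m = 1.252e-03 mm/s.
R = 1.252e-03 × 3600 × 24 = 108 mm/day.

R ≈ 108 mm/day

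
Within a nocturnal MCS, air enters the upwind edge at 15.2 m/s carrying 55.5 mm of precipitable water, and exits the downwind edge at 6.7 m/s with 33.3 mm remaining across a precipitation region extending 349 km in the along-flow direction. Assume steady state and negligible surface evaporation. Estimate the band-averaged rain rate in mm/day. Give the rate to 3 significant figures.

R ≈ 154 mm/day

Column moisture flux per unit crosswind length is F = V × PW.
Inflow: F_in = 15.2 × 55.5 = 843.6 mm·m/s
Outflow: F_out = 6.7 × 33.3 = 223.11 mm·m/s
Steady-state rate R = (F_in − F_out)/L = (843.6 − 223.11) / 349000 m = 1.778e-03 mm/s.
R = 1.778e-03 × 3600 × 24 = 154 mm/day.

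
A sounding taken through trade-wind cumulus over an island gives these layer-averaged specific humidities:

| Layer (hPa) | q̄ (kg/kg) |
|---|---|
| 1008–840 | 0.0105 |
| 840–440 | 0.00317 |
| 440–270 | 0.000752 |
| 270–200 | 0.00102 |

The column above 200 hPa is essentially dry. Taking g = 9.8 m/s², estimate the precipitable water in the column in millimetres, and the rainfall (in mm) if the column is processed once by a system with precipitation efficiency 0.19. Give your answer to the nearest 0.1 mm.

PW ≈ 33.0 mm; rainfall ≈ 6.3 mm

Precipitable water is the column-integrated vapour mass per unit area: PW = (1/g) Σ q̄ Δp, with q in kg/kg and Δp in Pa (1 kg/m² of water = 1 mm).
Layer 1008–840 hPa: Δp = 168 hPa = 16800 Pa, q̄ = 0.0105 kg/kg → 0.0105 × 16800 / 9.8 = 18.00 mm
Layer 840–440 hPa: Δp = 400 hPa = 40000 Pa, q̄ = 0.00317 kg/kg → 0.00317 × 40000 / 9.8 = 12.94 mm
Layer 440–270 hPa: Δp = 170 hPa = 17000 Pa, q̄ = 0.000752 kg/kg → 0.000752 × 17000 / 9.8 = 1.30 mm
Layer 270–200 hPa: Δp = 70 hPa = 7000 Pa, q̄ = 0.00102 kg/kg → 0.00102 × 7000 / 9.8 = 0.73 mm
PW = 18.00 + 12.94 + 1.30 + 0.73 = 32.97 ≈ 33.0 mm.
Rainfall = ε × PW = 0.19 × 33.0 = 6.3 mm.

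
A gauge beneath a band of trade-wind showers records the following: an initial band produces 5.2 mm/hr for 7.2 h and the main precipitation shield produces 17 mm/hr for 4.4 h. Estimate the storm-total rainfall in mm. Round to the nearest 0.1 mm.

Total = Σ Rᵢ Δtᵢ = 5.2 × 7.2 + 17 × 4.4
      = 37.44 + 74.8 = 112.2 mm.

total ≈ 112.2 mm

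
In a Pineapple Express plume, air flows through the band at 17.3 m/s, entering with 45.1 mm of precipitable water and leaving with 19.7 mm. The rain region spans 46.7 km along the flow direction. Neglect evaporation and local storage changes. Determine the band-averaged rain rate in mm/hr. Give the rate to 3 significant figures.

Column moisture flux per unit crosswind length is F = V × PW.
Inflow: F_in = 17.3 × 45.1 = 780.23 mm·m/s
Outflow: F_out = 17.3 × 19.7 = 340.81 mm·m/s
Steady-state rate R = (F_in − F_out)/L = (780.23 − 340.81) / 46700 m = 9.409e-03 mm/s.
R = 9.409e-03 × 3600 = 33.9 mm/hr.

R ≈ 33.9 mm/hr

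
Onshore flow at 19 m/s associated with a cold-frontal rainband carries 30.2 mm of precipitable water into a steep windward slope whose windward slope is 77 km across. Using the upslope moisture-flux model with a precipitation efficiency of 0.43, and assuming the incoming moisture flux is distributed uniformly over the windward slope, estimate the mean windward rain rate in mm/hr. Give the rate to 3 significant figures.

Incoming column moisture flux per unit ridge length: F = V × PW = 19 × 30.2 = 573.8 mm·m/s.
Spread over the 77 km slope with efficiency ε = 0.43: R = ε·F/W = 0.43 × 573.8 / 77000 m = 3.204e-03 mm/s.
R = 3.204e-03 × 3600 = 11.5 mm/hr.

R ≈ 11.5 mm/hr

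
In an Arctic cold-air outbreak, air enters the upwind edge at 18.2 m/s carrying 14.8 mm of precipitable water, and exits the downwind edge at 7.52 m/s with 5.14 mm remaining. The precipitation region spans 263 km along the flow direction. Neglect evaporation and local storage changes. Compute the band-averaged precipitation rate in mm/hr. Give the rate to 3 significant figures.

R ≈ 3.16 mm/hr

Column moisture flux per unit crosswind length is F = V × PW.
Inflow: F_in = 18.2 × 14.8 = 269.36 mm·m/s
Outflow: F_out = 7.52 × 5.14 = 38.6528 mm·m/s
Steady-state rate R = (F_in − F_out)/L = (269.36 − 38.6528) / 263000 m = 8.772e-04 mm/s.
R = 8.772e-04 × 3600 = 3.16 mm/hr.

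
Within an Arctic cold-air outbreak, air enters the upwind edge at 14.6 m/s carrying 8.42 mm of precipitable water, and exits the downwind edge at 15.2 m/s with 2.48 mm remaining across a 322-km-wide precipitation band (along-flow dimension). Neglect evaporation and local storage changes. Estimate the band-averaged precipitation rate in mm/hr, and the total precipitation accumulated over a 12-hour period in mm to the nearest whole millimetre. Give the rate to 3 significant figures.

R ≈ 0.953 mm/hr; total ≈ 11 mm

Column moisture flux per unit crosswind length is F = V × PW.
Inflow: F_in = 14.6 × 8.42 = 122.932 mm·m/s
Outflow: F_out = 15.2 × 2.48 = 37.696 mm·m/s
Steady-state rate R = (F_in − F_out)/L = (122.932 − 37.696) / 322000 m = 2.647e-04 mm/s.
R = 2.647e-04 × 3600 = 0.953 mm/hr.
Over 12 h: total = 0.953 × 12 = 11.436 ≈ 11 mm.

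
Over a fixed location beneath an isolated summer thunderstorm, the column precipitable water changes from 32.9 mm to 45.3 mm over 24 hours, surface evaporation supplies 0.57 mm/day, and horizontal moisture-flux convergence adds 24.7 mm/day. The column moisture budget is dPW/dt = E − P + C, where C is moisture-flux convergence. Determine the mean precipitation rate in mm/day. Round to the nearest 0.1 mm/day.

P ≈ 12.9 mm/day

dPW/dt = (45.3 − 32.9) mm / (24/24 day) = +12.400 mm/day.
P = E + C − dPW/dt = 0.57 + (24.7) − (+12.400) = 12.9 mm/day.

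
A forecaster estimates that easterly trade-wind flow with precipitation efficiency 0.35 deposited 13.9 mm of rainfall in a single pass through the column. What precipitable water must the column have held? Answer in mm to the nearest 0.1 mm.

PW ≈ 39.7 mm

PW = rainfall / ε = 13.9 / 0.35 = 39.7 mm.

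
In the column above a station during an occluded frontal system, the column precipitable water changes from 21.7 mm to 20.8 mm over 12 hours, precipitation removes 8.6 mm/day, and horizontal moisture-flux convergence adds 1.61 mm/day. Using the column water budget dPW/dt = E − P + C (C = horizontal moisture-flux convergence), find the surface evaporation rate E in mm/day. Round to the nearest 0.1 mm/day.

dPW/dt = (20.8 − 21.7) mm / (12/24 day) = -1.800 mm/day.
E = dPW/dt + P − C = (-1.800) + 8.6 − (1.61) = 5.2 mm/day.

E ≈ 5.2 mm/day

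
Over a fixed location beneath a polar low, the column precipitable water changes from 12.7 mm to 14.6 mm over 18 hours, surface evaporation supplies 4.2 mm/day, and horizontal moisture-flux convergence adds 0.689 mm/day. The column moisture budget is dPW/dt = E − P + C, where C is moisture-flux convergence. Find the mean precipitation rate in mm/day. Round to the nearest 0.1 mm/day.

P ≈ 2.4 mm/day

dPW/dt = (14.6 − 12.7) mm / (18/24 day) = +2.533 mm/day.
P = E + C − dPW/dt = 4.2 + (0.689) − (+2.533) = 2.4 mm/day.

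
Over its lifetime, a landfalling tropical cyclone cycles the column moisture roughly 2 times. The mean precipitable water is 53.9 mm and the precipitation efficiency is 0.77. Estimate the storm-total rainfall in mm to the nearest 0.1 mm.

rainfall ≈ 83.0 mm

Each cycle deposits ε × PW = 0.77 × 53.9 = 41.503 mm.
Over 2 cycles: 2 × 41.503 = 83.0 mm.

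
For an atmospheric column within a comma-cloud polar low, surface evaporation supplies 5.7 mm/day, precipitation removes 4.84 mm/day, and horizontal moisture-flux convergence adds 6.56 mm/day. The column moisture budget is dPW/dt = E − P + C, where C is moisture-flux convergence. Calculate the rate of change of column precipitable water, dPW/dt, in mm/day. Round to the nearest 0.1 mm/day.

dPW/dt ≈ 7.4 mm/day

dPW/dt = E − P + C = 5.7 − 4.84 + (6.56) = 7.4 mm/day.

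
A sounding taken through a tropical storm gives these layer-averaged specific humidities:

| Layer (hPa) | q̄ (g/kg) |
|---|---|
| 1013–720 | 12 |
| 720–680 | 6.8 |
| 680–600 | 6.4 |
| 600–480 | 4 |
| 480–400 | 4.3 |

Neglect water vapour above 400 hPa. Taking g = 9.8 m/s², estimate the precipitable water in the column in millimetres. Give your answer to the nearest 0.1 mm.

PW ≈ 52.3 mm

Precipitable water is the column-integrated vapour mass per unit area: PW = (1/g) Σ q̄ Δp, with q in kg/kg and Δp in Pa (1 kg/m² of water = 1 mm).
Layer 1013–720 hPa: Δp = 293 hPa = 29300 Pa, q̄ = 0.012 kg/kg → 0.012 × 29300 / 9.8 = 35.88 mm
Layer 720–680 hPa: Δp = 40 hPa = 4000 Pa, q̄ = 0.0068 kg/kg → 0.0068 × 4000 / 9.8 = 2.78 mm
Layer 680–600 hPa: Δp = 80 hPa = 8000 Pa, q̄ = 0.0064 kg/kg → 0.0064 × 8000 / 9.8 = 5.22 mm
Layer 600–480 hPa: Δp = 120 hPa = 12000 Pa, q̄ = 0.004 kg/kg → 0.004 × 12000 / 9.8 = 4.90 mm
Layer 480–400 hPa: Δp = 80 hPa = 8000 Pa, q̄ = 0.0043 kg/kg → 0.0043 × 8000 / 9.8 = 3.51 mm
PW = 35.88 + 2.78 + 5.22 + 4.90 + 3.51 = 52.29 ≈ 52.3 mm.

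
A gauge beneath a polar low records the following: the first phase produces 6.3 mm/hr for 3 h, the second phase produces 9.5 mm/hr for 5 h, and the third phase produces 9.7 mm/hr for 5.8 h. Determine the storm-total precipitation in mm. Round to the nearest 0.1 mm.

total ≈ 122.7 mm

Total = Σ Rᵢ Δtᵢ = 6.3 × 3 + 9.5 × 5 + 9.7 × 5.8
      = 18.9 + 47.5 + 56.26 = 122.7 mm.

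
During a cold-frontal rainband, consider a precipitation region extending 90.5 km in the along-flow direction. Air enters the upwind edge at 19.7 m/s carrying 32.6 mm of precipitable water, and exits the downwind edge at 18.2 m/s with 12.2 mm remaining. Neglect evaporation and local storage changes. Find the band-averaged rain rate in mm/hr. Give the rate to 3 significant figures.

R ≈ 16.7 mm/hr

Column moisture flux per unit crosswind length is F = V × PW.
Inflow: F_in = 19.7 × 32.6 = 642.22 mm·m/s
Outflow: F_out = 18.2 × 12.2 = 222.04 mm·m/s
Steady-state rate R = (F_in − F_out)/L = (642.22 − 222.04) / 90500 m = 4.643e-03 mm/s.
R = 4.643e-03 × 3600 = 16.7 mm/hr.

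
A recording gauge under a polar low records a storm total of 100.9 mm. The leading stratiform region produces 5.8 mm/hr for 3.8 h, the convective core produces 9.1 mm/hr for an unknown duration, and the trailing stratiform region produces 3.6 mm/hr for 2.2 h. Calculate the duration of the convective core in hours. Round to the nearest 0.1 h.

duration ≈ 7.8 h

Known phases: 5.8 × 3.8 + 3.6 × 2.2 = 22.04 + 7.92 = 29.96 mm.
Remaining depth = 100.9 − 29.96 = 70.94 mm.
Duration = 70.94 / 9.1 = 7.8 h.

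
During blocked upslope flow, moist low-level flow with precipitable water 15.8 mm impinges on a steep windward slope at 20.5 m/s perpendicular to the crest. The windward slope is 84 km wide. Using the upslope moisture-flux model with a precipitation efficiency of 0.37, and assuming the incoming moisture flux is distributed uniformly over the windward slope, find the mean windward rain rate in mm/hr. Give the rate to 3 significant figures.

Incoming column moisture flux per unit ridge length: F = V × PW = 20.5 × 15.8 = 323.9 mm·m/s.
Spread over the 84 km slope with efficiency ε = 0.37: R = ε·F/W = 0.37 × 323.9 / 84000 m = 1.427e-03 mm/s.
R = 1.427e-03 × 3600 = 5.14 mm/hr.

R ≈ 5.14 mm/hr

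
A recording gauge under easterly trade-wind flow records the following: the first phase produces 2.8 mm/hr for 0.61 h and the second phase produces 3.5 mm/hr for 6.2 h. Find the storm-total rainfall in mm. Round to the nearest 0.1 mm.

total ≈ 23.4 mm

Total = Σ Rᵢ Δtᵢ = 2.8 × 0.61 + 3.5 × 6.2
      = 1.708 + 21.7 = 23.4 mm.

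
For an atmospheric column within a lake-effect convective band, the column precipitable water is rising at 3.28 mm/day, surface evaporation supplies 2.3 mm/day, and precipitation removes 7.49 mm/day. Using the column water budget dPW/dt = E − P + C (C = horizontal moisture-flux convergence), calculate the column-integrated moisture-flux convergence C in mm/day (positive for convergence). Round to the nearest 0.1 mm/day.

dPW/dt = +3.28 mm/day.
C = dPW/dt − E + P = (+3.28) − 2.3 + 7.49 = 8.5 mm/day.

C ≈ 8.5 mm/day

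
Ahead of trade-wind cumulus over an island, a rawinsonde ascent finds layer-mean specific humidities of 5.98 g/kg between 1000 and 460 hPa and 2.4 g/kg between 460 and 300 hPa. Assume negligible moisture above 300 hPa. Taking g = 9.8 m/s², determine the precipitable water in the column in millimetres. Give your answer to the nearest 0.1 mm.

Precipitable water is the column-integrated vapour mass per unit area: PW = (1/g) Σ q̄ Δp, with q in kg/kg and Δp in Pa (1 kg/m² of water = 1 mm).
Layer 1000–460 hPa: Δp = 540 hPa = 54000 Pa, q̄ = 0.00598 kg/kg → 0.00598 × 54000 / 9.8 = 32.95 mm
Layer 460–300 hPa: Δp = 160 hPa = 16000 Pa, q̄ = 0.0024 kg/kg → 0.0024 × 16000 / 9.8 = 3.92 mm
PW = 32.95 + 3.92 = 36.87 ≈ 36.9 mm.

PW ≈ 36.9 mm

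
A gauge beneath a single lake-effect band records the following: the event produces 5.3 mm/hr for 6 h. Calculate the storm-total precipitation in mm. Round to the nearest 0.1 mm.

Total = Σ Rᵢ Δtᵢ = 5.3 × 6
      = 31.8 = 31.8 mm.

total ≈ 31.8 mm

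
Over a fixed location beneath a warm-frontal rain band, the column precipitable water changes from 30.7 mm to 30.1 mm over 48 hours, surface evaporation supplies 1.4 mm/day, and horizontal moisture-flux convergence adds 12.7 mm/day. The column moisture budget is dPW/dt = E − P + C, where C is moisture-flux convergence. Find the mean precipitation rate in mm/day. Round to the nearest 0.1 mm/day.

P ≈ 14.4 mm/day

dPW/dt = (30.1 − 30.7) mm / (48/24 day) = -0.300 mm/day.
P = E + C − dPW/dt = 1.4 + (12.7) − (-0.300) = 14.4 mm/day.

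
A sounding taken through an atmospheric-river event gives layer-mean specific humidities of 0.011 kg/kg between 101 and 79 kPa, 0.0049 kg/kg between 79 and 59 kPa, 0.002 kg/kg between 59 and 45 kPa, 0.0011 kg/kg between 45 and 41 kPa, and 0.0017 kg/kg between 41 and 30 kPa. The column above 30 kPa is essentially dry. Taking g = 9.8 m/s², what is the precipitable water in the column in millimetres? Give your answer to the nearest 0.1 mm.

Precipitable water is the column-integrated vapour mass per unit area: PW = (1/g) Σ q̄ Δp, with q in kg/kg and Δp in Pa (1 kg/m² of water = 1 mm).
Layer 101–79 kPa: Δp = 220 hPa = 22000 Pa, q̄ = 0.011 kg/kg → 0.011 × 22000 / 9.8 = 24.69 mm
Layer 79–59 kPa: Δp = 200 hPa = 20000 Pa, q̄ = 0.0049 kg/kg → 0.0049 × 20000 / 9.8 = 10.00 mm
Layer 59–45 kPa: Δp = 140 hPa = 14000 Pa, q̄ = 0.002 kg/kg → 0.002 × 14000 / 9.8 = 2.86 mm
Layer 45–41 kPa: Δp = 40 hPa = 4000 Pa, q̄ = 0.0011 kg/kg → 0.0011 × 4000 / 9.8 = 0.45 mm
Layer 41–30 kPa: Δp = 110 hPa = 11000 Pa, q̄ = 0.0017 kg/kg → 0.0017 × 11000 / 9.8 = 1.91 mm
PW = 24.69 + 10.00 + 2.86 + 0.45 + 1.91 = 39.91 ≈ 39.9 mm.

PW ≈ 39.9 mm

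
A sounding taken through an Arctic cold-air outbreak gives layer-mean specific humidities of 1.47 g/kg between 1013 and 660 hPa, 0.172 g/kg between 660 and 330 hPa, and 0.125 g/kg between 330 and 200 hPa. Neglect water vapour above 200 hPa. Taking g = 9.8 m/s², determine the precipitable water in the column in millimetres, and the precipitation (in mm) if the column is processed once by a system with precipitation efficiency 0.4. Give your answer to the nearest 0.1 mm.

PW ≈ 6.0 mm; precipitation ≈ 2.4 mm

Precipitable water is the column-integrated vapour mass per unit area: PW = (1/g) Σ q̄ Δp, with q in kg/kg and Δp in Pa (1 kg/m² of water = 1 mm).
Layer 1013–660 hPa: Δp = 353 hPa = 35300 Pa, q̄ = 0.00147 kg/kg → 0.00147 × 35300 / 9.8 = 5.29 mm
Layer 660–330 hPa: Δp = 330 hPa = 33000 Pa, q̄ = 0.000172 kg/kg → 0.000172 × 33000 / 9.8 = 0.58 mm
Layer 330–200 hPa: Δp = 130 hPa = 13000 Pa, q̄ = 0.000125 kg/kg → 0.000125 × 13000 / 9.8 = 0.17 mm
PW = 5.29 + 0.58 + 0.17 = 6.04 ≈ 6.0 mm.
Precipitation = ε × PW = 0.4 × 6.0 = 2.4 mm.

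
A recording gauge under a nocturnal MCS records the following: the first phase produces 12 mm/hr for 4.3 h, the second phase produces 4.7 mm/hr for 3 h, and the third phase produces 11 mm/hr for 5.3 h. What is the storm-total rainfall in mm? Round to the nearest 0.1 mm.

total ≈ 124.0 mm

Total = Σ Rᵢ Δtᵢ = 12 × 4.3 + 4.7 × 3 + 11 × 5.3
      = 51.6 + 14.1 + 58.3 = 124.0 mm.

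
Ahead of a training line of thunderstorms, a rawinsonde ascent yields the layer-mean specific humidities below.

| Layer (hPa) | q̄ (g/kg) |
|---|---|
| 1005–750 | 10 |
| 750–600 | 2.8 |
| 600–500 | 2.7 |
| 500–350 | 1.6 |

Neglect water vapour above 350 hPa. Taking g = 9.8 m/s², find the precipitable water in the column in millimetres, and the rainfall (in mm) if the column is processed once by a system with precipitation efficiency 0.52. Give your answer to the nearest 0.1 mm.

Precipitable water is the column-integrated vapour mass per unit area: PW = (1/g) Σ q̄ Δp, with q in kg/kg and Δp in Pa (1 kg/m² of water = 1 mm).
Layer 1005–750 hPa: Δp = 255 hPa = 25500 Pa, q̄ = 0.01 kg/kg → 0.01 × 25500 / 9.8 = 26.02 mm
Layer 750–600 hPa: Δp = 150 hPa = 15000 Pa, q̄ = 0.0028 kg/kg → 0.0028 × 15000 / 9.8 = 4.29 mm
Layer 600–500 hPa: Δp = 100 hPa = 10000 Pa, q̄ = 0.0027 kg/kg → 0.0027 × 10000 / 9.8 = 2.76 mm
Layer 500–350 hPa: Δp = 150 hPa = 15000 Pa, q̄ = 0.0016 kg/kg → 0.0016 × 15000 / 9.8 = 2.45 mm
PW = 26.02 + 4.29 + 2.76 + 2.45 = 35.52 ≈ 35.5 mm.
Rainfall = ε × PW = 0.52 × 35.5 = 18.5 mm.

PW ≈ 35.5 mm; rainfall ≈ 18.5 mm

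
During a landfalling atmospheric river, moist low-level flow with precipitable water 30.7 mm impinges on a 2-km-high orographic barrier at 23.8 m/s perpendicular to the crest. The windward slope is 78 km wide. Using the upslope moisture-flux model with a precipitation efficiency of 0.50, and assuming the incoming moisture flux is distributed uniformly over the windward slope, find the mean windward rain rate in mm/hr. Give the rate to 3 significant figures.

Incoming column moisture flux per unit ridge length: F = V × PW = 23.8 × 30.7 = 730.66 mm·m/s.
Spread over the 78 km slope with efficiency ε = 0.50: R = ε·F/W = 0.50 × 730.66 / 78000 m = 4.684e-03 mm/s.
R = 4.684e-03 × 3600 = 16.9 mm/hr.

R ≈ 16.9 mm/hr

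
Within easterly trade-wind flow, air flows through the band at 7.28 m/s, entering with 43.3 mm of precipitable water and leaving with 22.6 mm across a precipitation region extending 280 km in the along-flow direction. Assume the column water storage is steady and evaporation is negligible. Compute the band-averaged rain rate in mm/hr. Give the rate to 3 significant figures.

Column moisture flux per unit crosswind length is F = V × PW.
Inflow: F_in = 7.28 × 43.3 = 315.224 mm·m/s
Outflow: F_out = 7.28 × 22.6 = 164.528 mm·m/s
Steady-state rate R = (F_in − F_out)/L = (315.224 − 164.528) / 280000 m = 5.382e-04 mm/s.
R = 5.382e-04 × 3600 = 1.94 mm/hr.

R ≈ 1.94 mm/hr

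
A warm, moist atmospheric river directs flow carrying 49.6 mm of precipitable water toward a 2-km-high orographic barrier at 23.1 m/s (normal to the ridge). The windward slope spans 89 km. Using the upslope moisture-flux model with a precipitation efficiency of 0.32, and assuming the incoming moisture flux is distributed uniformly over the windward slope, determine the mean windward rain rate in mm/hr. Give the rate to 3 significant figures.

R ≈ 14.8 mm/hr

Incoming column moisture flux per unit ridge length: F = V × PW = 23.1 × 49.6 = 1145.76 mm·m/s.
Spread over the 89 km slope with efficiency ε = 0.32: R = ε·F/W = 0.32 × 1145.76 / 89000 m = 4.120e-03 mm/s.
R = 4.120e-03 × 3600 = 14.8 mm/hr.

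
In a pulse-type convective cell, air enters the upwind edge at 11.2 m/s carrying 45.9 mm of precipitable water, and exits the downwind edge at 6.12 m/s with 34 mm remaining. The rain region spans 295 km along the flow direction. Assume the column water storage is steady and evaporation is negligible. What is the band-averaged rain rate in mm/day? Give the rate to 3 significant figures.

R ≈ 89.6 mm/day

Column moisture flux per unit crosswind length is F = V × PW.
Inflow: F_in = 11.2 × 45.9 = 514.08 mm·m/s
Outflow: F_out = 6.12 × 34 = 208.08 mm·m/s
Steady-state rate R = (F_in − F_out)/L = (514.08 − 208.08) / 295000 m = 1.037e-03 mm/s.
R = 1.037e-03 × 3600 × 24 = 89.6 mm/day.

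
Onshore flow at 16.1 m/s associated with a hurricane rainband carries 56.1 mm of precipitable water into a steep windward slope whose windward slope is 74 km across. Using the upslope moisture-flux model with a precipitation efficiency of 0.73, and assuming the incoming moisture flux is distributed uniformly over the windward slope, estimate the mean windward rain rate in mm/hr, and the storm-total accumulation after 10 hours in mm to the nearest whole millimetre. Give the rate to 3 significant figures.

Incoming column moisture flux per unit ridge length: F = V × PW = 16.1 × 56.1 = 903.21 mm·m/s.
Spread over the 74 km slope with efficiency ε = 0.73: R = ε·F/W = 0.73 × 903.21 / 74000 m = 8.910e-03 mm/s.
R = 8.910e-03 × 3600 = 32.1 mm/hr.
Over 10 h: total = 32.1 × 10 = 321 mm.

R ≈ 32.1 mm/hr; total ≈ 321 mm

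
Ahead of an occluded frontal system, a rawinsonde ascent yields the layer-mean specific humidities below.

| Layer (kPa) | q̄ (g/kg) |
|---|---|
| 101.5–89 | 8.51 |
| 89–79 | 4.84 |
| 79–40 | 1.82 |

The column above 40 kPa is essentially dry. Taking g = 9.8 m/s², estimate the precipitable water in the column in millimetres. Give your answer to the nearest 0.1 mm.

PW ≈ 23.0 mm

Precipitable water is the column-integrated vapour mass per unit area: PW = (1/g) Σ q̄ Δp, with q in kg/kg and Δp in Pa (1 kg/m² of water = 1 mm).
Layer 101.5–89 kPa: Δp = 125 hPa = 12500 Pa, q̄ = 0.00851 kg/kg → 0.00851 × 12500 / 9.8 = 10.85 mm
Layer 89–79 kPa: Δp = 100 hPa = 10000 Pa, q̄ = 0.00484 kg/kg → 0.00484 × 10000 / 9.8 = 4.94 mm
Layer 79–40 kPa: Δp = 390 hPa = 39000 Pa, q̄ = 0.00182 kg/kg → 0.00182 × 39000 / 9.8 = 7.24 mm
PW = 10.85 + 4.94 + 7.24 = 23.03 ≈ 23.0 mm.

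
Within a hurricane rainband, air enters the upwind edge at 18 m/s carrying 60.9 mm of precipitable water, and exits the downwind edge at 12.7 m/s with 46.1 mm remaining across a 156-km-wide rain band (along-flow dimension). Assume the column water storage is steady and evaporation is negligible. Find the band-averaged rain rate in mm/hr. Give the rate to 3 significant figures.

Column moisture flux per unit crosswind length is F = V × PW.
Inflow: F_in = 18 × 60.9 = 1096.2 mm·m/s
Outflow: F_out = 12.7 × 46.1 = 585.47 mm·m/s
Steady-state rate R = (F_in − F_out)/L = (1096.2 − 585.47) / 156000 m = 3.274e-03 mm/s.
R = 3.274e-03 × 3600 = 11.8 mm/hr.

R ≈ 11.8 mm/hr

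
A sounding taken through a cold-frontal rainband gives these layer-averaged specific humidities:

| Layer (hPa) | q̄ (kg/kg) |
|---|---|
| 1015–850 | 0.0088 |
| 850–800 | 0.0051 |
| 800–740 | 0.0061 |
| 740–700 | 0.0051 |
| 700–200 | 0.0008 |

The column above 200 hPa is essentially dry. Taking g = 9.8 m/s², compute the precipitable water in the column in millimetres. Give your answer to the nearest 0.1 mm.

PW ≈ 27.3 mm

Precipitable water is the column-integrated vapour mass per unit area: PW = (1/g) Σ q̄ Δp, with q in kg/kg and Δp in Pa (1 kg/m² of water = 1 mm).
Layer 1015–850 hPa: Δp = 165 hPa = 16500 Pa, q̄ = 0.0088 kg/kg → 0.0088 × 16500 / 9.8 = 14.82 mm
Layer 850–800 hPa: Δp = 50 hPa = 5000 Pa, q̄ = 0.0051 kg/kg → 0.0051 × 5000 / 9.8 = 2.60 mm
Layer 800–740 hPa: Δp = 60 hPa = 6000 Pa, q̄ = 0.0061 kg/kg → 0.0061 × 6000 / 9.8 = 3.73 mm
Layer 740–700 hPa: Δp = 40 hPa = 4000 Pa, q̄ = 0.0051 kg/kg → 0.0051 × 4000 / 9.8 = 2.08 mm
Layer 700–200 hPa: Δp = 500 hPa = 50000 Pa, q̄ = 0.0008 kg/kg → 0.0008 × 50000 / 9.8 = 4.08 mm
PW = 14.82 + 2.60 + 3.73 + 2.08 + 4.08 = 27.31 ≈ 27.3 mm.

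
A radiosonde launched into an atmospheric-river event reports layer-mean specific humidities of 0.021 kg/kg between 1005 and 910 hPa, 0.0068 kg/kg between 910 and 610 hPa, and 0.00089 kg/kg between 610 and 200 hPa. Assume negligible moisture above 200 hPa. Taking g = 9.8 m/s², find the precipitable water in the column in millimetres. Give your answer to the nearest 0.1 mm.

Precipitable water is the column-integrated vapour mass per unit area: PW = (1/g) Σ q̄ Δp, with q in kg/kg and Δp in Pa (1 kg/m² of water = 1 mm).
Layer 1005–910 hPa: Δp = 95 hPa = 9500 Pa, q̄ = 0.021 kg/kg → 0.021 × 9500 / 9.8 = 20.36 mm
Layer 910–610 hPa: Δp = 300 hPa = 30000 Pa, q̄ = 0.0068 kg/kg → 0.0068 × 30000 / 9.8 = 20.82 mm
Layer 610–200 hPa: Δp = 410 hPa = 41000 Pa, q̄ = 0.00089 kg/kg → 0.00089 × 41000 / 9.8 = 3.72 mm
PW = 20.36 + 20.82 + 3.72 = 44.90 ≈ 44.9 mm.

PW ≈ 44.9 mm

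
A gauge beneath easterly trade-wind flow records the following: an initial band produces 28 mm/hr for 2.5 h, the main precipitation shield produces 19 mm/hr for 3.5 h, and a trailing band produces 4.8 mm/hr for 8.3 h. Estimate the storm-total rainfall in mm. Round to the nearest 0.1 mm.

Total = Σ Rᵢ Δtᵢ = 28 × 2.5 + 19 × 3.5 + 4.8 × 8.3
      = 70 + 66.5 + 39.84 = 176.3 mm.

total ≈ 176.3 mm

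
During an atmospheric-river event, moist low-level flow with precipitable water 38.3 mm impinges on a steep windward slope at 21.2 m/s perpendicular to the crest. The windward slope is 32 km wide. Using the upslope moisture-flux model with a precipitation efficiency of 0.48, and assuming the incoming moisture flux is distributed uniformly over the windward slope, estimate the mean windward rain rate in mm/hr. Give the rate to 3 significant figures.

Incoming column moisture flux per unit ridge length: F = V × PW = 21.2 × 38.3 = 811.96 mm·m/s.
Spread over the 32 km slope with efficiency ε = 0.48: R = ε·F/W = 0.48 × 811.96 / 32000 m = 1.218e-02 mm/s.
R = 1.218e-02 × 3600 = 43.8 mm/hr.

R ≈ 43.8 mm/hr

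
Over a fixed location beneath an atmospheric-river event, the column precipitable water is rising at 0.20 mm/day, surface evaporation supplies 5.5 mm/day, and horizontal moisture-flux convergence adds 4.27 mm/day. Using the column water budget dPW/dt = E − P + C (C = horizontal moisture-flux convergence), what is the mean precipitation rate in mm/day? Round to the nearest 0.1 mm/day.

P ≈ 9.6 mm/day

dPW/dt = +0.20 mm/day.
P = E + C − dPW/dt = 5.5 + (4.27) − (+0.20) = 9.6 mm/day.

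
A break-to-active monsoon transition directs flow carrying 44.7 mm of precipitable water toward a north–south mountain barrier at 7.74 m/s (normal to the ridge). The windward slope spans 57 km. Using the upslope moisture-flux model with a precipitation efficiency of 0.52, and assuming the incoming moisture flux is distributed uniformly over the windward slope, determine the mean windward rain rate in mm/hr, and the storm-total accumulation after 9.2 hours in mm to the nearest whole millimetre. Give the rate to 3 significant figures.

Incoming column moisture flux per unit ridge length: F = V × PW = 7.74 × 44.7 = 345.978 mm·m/s.
Spread over the 57 km slope with efficiency ε = 0.52: R = ε·F/W = 0.52 × 345.978 / 57000 m = 3.156e-03 mm/s.
R = 3.156e-03 × 3600 = 11.4 mm/hr.
Over 9.2 h: total = 11.4 × 9.2 = 104.88 ≈ 105 mm.

R ≈ 11.4 mm/hr; total ≈ 105 mm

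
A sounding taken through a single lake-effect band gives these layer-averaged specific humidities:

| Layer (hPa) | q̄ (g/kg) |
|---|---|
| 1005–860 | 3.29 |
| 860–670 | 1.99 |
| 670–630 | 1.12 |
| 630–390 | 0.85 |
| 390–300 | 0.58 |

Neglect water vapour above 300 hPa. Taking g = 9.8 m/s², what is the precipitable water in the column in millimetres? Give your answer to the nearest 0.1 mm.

PW ≈ 11.8 mm

Precipitable water is the column-integrated vapour mass per unit area: PW = (1/g) Σ q̄ Δp, with q in kg/kg and Δp in Pa (1 kg/m² of water = 1 mm).
Layer 1005–860 hPa: Δp = 145 hPa = 14500 Pa, q̄ = 0.00329 kg/kg → 0.00329 × 14500 / 9.8 = 4.87 mm
Layer 860–670 hPa: Δp = 190 hPa = 19000 Pa, q̄ = 0.00199 kg/kg → 0.00199 × 19000 / 9.8 = 3.86 mm
Layer 670–630 hPa: Δp = 40 hPa = 4000 Pa, q̄ = 0.00112 kg/kg → 0.00112 × 4000 / 9.8 = 0.46 mm
Layer 630–390 hPa: Δp = 240 hPa = 24000 Pa, q̄ = 0.00085 kg/kg → 0.00085 × 24000 / 9.8 = 2.08 mm
Layer 390–300 hPa: Δp = 90 hPa = 9000 Pa, q̄ = 0.00058 kg/kg → 0.00058 × 9000 / 9.8 = 0.53 mm
PW = 4.87 + 3.86 + 0.46 + 2.08 + 0.53 = 11.80 ≈ 11.8 mm.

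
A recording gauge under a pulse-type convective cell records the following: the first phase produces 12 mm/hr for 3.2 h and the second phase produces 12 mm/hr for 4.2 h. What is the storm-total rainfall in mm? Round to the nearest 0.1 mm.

Total = Σ Rᵢ Δtᵢ = 12 × 3.2 + 12 × 4.2
      = 38.4 + 50.4 = 88.8 mm.

total ≈ 88.8 mm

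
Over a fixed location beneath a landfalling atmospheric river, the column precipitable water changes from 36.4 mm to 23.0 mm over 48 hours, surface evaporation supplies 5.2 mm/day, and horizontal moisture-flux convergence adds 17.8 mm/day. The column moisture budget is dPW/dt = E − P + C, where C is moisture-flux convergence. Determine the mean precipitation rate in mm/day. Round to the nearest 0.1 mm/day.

dPW/dt = (23.0 − 36.4) mm / (48/24 day) = -6.700 mm/day.
P = E + C − dPW/dt = 5.2 + (17.8) − (-6.700) = 29.7 mm/day.

P ≈ 29.7 mm/day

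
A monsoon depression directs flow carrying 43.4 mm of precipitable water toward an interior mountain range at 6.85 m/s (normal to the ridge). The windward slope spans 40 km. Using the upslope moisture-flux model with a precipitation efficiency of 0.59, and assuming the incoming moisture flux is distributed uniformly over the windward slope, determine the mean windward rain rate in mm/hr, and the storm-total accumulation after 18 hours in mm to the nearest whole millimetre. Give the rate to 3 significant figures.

R ≈ 15.8 mm/hr; total ≈ 284 mm

Incoming column moisture flux per unit ridge length: F = V × PW = 6.85 × 43.4 = 297.29 mm·m/s.
Spread over the 40 km slope with efficiency ε = 0.59: R = ε·F/W = 0.59 × 297.29 / 40000 m = 4.385e-03 mm/s.
R = 4.385e-03 × 3600 = 15.8 mm/hr.
Over 18 h: total = 15.8 × 18 = 284.4 ≈ 284 mm.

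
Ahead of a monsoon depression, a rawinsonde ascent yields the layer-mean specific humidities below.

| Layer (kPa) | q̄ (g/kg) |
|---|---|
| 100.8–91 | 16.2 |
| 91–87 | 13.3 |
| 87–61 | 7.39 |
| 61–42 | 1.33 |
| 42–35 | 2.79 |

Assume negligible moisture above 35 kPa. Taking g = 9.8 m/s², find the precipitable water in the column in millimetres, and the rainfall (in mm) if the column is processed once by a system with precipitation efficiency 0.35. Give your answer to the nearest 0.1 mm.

PW ≈ 45.8 mm; rainfall ≈ 16.0 mm

Precipitable water is the column-integrated vapour mass per unit area: PW = (1/g) Σ q̄ Δp, with q in kg/kg and Δp in Pa (1 kg/m² of water = 1 mm).
Layer 100.8–91 kPa: Δp = 98 hPa = 9800 Pa, q̄ = 0.0162 kg/kg → 0.0162 × 9800 / 9.8 = 16.20 mm
Layer 91–87 kPa: Δp = 40 hPa = 4000 Pa, q̄ = 0.0133 kg/kg → 0.0133 × 4000 / 9.8 = 5.43 mm
Layer 87–61 kPa: Δp = 260 hPa = 26000 Pa, q̄ = 0.00739 kg/kg → 0.00739 × 26000 / 9.8 = 19.61 mm
Layer 61–42 kPa: Δp = 190 hPa = 19000 Pa, q̄ = 0.00133 kg/kg → 0.00133 × 19000 / 9.8 = 2.58 mm
Layer 42–35 kPa: Δp = 70 hPa = 7000 Pa, q̄ = 0.00279 kg/kg → 0.00279 × 7000 / 9.8 = 1.99 mm
PW = 16.20 + 5.43 + 19.61 + 2.58 + 1.99 = 45.81 ≈ 45.8 mm.
Rainfall = ε × PW = 0.35 × 45.8 = 16.0 mm.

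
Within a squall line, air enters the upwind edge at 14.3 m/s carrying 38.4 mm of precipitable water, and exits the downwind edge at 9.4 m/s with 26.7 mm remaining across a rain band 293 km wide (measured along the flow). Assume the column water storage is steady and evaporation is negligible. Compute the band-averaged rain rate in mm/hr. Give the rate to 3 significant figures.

Column moisture flux per unit crosswind length is F = V × PW.
Inflow: F_in = 14.3 × 38.4 = 549.12 mm·m/s
Outflow: F_out = 9.4 × 26.7 = 250.98 mm·m/s
Steady-state rate R = (F_in − F_out)/L = (549.12 − 250.98) / 293000 m = 1.018e-03 mm/s.
R = 1.018e-03 × 3600 = 3.66 mm/hr.

R ≈ 3.66 mm/hr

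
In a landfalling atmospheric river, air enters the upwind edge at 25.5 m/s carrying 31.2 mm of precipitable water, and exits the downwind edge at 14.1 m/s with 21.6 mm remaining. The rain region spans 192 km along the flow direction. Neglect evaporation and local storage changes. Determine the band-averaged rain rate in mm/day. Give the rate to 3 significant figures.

Column moisture flux per unit crosswind length is F = V × PW.
Inflow: F_in = 25.5 × 31.2 = 795.6 mm·m/s
Outflow: F_out = 14.1 × 21.6 = 304.56 mm·m/s
Steady-state rate R = (F_in − F_out)/L = (795.6 − 304.56) / 192000 m = 2.558e-03 mm/s.
R = 2.558e-03 × 3600 × 24 = 221 mm/day.

R ≈ 221 mm/day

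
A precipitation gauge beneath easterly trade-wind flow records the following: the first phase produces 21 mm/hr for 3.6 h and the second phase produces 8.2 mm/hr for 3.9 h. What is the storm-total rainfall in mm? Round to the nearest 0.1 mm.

Total = Σ Rᵢ Δtᵢ = 21 × 3.6 + 8.2 × 3.9
      = 75.6 + 31.98 = 107.6 mm.

total ≈ 107.6 mm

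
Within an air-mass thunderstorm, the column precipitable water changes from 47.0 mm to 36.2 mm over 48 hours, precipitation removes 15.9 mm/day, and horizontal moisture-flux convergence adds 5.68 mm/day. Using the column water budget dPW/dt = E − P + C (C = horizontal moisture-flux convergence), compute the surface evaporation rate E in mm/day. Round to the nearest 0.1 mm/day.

dPW/dt = (36.2 − 47.0) mm / (48/24 day) = -5.400 mm/day.
E = dPW/dt + P − C = (-5.400) + 15.9 − (5.68) = 4.8 mm/day.

E ≈ 4.8 mm/day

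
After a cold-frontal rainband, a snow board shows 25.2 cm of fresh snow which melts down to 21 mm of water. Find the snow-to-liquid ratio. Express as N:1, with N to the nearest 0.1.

Ratio = snow depth / SWE = 252 mm / 21 mm = 12.0, i.e. 12.0:1.

ratio ≈ 12.0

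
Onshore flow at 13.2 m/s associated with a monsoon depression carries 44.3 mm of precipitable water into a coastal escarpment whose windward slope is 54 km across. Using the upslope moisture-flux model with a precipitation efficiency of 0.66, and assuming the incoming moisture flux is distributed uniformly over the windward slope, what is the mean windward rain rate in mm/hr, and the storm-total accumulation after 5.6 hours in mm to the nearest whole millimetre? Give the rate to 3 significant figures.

Incoming column moisture flux per unit ridge length: F = V × PW = 13.2 × 44.3 = 584.76 mm·m/s.
Spread over the 54 km slope with efficiency ε = 0.66: R = ε·F/W = 0.66 × 584.76 / 54000 m = 7.147e-03 mm/s.
R = 7.147e-03 × 3600 = 25.7 mm/hr.
Over 5.6 h: total = 25.7 × 5.6 = 143.92 ≈ 144 mm.

R ≈ 25.7 mm/hr; total ≈ 144 mm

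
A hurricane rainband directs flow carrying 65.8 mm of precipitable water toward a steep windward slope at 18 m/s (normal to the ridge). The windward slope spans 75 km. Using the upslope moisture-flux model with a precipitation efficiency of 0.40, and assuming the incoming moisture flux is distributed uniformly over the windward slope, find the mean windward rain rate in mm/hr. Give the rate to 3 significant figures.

R ≈ 22.7 mm/hr

Incoming column moisture flux per unit ridge length: F = V × PW = 18 × 65.8 = 1184.4 mm·m/s.
Spread over the 75 km slope with efficiency ε = 0.40: R = ε·F/W = 0.40 × 1184.4 / 75000 m = 6.317e-03 mm/s.
R = 6.317e-03 × 3600 = 22.7 mm/hr.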